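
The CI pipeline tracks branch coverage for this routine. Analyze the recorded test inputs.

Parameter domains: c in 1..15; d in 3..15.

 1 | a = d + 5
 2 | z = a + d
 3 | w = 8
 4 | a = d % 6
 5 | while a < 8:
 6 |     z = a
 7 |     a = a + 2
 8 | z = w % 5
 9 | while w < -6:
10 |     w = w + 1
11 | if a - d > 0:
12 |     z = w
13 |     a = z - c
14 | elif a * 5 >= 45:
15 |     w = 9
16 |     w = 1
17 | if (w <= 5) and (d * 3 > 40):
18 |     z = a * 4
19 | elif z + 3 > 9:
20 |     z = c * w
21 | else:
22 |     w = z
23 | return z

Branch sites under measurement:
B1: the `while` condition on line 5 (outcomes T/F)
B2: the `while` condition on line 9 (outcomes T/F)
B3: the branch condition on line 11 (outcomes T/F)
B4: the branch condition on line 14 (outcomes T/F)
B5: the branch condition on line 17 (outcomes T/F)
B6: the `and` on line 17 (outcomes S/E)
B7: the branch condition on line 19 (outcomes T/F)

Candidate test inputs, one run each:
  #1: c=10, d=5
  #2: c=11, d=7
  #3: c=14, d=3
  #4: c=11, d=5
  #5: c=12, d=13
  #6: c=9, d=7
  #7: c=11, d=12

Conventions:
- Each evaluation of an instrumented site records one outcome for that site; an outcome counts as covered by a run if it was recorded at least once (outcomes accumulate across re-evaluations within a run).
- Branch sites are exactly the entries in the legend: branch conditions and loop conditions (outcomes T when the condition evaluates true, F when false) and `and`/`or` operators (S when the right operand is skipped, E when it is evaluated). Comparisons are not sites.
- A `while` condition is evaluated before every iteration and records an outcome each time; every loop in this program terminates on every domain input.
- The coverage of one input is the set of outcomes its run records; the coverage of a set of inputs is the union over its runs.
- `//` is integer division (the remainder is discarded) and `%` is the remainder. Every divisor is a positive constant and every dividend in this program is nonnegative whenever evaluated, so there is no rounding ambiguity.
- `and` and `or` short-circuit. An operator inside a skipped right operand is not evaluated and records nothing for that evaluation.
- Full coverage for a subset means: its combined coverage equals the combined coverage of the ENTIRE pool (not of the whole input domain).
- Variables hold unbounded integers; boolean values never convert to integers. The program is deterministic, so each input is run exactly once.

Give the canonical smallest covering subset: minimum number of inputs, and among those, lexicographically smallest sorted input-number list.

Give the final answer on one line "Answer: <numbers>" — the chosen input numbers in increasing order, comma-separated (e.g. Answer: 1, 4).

test 1 (c=10, d=5) hits B1=T, B1=F, B2=F, B3=T, B5=F, B6=S, B7=T
test 2 (c=11, d=7) hits B1=T, B1=F, B2=F, B3=T, B5=F, B6=S, B7=T
test 3 (c=14, d=3) hits B1=T, B1=F, B2=F, B3=T, B5=F, B6=S, B7=T
test 4 (c=11, d=5) hits B1=T, B1=F, B2=F, B3=T, B5=F, B6=S, B7=T
test 5 (c=12, d=13) hits B1=T, B1=F, B2=F, B3=F, B4=T, B5=F, B6=E, B7=F
test 6 (c=9, d=7) hits B1=T, B1=F, B2=F, B3=T, B5=F, B6=S, B7=T
test 7 (c=11, d=12) hits B1=T, B1=F, B2=F, B3=F, B4=F, B5=F, B6=S, B7=F
together the pool reaches 12 outcomes: B1=T, B1=F, B2=F, B3=T, B3=F, B4=T, B4=F, B5=F, B6=S, B6=E, B7=T, B7=F
checked all size-1 subsets: none covers 12 outcomes (max 8/12)
checked all size-2 subsets: none covers 12 outcomes (max 11/12)
size 3: inputs {1, 5, 7} cover all 12 outcomes, and no lexicographically smaller subset of this size does

Answer: 1, 5, 7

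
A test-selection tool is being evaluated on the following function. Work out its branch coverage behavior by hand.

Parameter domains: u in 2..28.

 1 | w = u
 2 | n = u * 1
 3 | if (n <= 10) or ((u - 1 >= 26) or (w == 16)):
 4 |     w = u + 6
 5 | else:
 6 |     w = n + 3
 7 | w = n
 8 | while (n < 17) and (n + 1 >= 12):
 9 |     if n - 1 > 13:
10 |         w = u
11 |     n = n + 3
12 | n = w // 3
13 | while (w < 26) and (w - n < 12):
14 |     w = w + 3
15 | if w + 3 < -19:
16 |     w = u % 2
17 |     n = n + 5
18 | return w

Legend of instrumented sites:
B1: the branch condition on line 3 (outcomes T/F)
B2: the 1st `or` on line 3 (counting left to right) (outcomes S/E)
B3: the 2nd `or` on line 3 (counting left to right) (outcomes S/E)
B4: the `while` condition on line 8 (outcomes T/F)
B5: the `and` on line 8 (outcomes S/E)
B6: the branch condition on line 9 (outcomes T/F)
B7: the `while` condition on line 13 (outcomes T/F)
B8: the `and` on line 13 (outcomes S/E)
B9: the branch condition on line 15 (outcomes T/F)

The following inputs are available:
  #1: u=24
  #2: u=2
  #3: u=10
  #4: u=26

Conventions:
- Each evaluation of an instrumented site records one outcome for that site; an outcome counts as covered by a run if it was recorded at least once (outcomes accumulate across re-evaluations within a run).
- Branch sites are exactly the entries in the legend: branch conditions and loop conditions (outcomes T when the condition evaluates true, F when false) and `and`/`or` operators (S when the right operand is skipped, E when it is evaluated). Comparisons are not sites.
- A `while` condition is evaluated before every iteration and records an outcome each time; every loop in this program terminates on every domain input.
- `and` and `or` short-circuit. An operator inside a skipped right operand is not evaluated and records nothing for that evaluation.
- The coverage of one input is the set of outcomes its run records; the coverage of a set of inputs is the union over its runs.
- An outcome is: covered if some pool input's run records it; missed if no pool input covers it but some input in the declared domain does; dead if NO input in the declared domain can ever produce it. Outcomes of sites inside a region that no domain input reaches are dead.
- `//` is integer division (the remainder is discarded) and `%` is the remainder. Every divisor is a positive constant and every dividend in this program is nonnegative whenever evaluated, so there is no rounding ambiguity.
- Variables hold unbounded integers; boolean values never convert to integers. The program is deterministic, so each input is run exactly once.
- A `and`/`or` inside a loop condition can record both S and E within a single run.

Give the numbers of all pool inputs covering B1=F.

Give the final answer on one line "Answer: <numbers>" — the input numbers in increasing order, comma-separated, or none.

input #1 (u=24): covers B1=F
input #2 (u=2): misses B1=F
input #3 (u=10): misses B1=F
input #4 (u=26): covers B1=F

Answer: 1, 4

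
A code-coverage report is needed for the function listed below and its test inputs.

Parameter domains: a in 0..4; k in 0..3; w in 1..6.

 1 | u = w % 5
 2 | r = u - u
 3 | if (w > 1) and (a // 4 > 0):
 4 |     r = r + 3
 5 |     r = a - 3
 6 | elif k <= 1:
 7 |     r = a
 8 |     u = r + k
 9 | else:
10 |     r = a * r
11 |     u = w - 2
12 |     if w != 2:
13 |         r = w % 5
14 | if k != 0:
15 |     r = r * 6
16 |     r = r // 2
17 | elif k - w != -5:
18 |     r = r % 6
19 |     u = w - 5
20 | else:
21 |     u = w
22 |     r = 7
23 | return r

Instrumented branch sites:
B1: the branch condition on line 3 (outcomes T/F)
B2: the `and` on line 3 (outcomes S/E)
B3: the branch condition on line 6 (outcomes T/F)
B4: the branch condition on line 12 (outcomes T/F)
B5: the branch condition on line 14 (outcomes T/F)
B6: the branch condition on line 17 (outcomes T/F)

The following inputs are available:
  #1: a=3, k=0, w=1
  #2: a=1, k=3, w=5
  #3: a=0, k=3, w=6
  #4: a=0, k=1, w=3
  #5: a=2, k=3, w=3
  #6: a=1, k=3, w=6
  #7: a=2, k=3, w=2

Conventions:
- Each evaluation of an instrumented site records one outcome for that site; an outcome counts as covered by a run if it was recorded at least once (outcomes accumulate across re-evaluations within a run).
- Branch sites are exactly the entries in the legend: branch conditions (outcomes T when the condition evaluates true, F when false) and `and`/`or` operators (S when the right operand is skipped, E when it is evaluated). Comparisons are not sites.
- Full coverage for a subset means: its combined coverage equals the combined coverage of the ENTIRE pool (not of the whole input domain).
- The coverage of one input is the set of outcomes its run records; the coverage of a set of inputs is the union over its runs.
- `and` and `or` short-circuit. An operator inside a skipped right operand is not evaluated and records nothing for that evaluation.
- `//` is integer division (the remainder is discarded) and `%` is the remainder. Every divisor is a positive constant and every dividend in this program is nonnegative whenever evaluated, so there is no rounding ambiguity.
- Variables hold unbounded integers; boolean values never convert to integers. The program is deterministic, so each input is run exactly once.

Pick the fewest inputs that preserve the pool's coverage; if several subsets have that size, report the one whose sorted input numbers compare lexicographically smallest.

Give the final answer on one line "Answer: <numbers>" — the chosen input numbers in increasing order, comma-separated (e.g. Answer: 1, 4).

input #1 (a=3, k=0, w=1): covers B1=F, B2=S, B3=T, B5=F, B6=T
input #2 (a=1, k=3, w=5): covers B1=F, B2=E, B3=F, B4=T, B5=T
input #3 (a=0, k=3, w=6): covers B1=F, B2=E, B3=F, B4=T, B5=T
input #4 (a=0, k=1, w=3): covers B1=F, B2=E, B3=T, B5=T
input #5 (a=2, k=3, w=3): covers B1=F, B2=E, B3=F, B4=T, B5=T
input #6 (a=1, k=3, w=6): covers B1=F, B2=E, B3=F, B4=T, B5=T
input #7 (a=2, k=3, w=2): covers B1=F, B2=E, B3=F, B4=F, B5=T
union over all inputs: B1=F, B2=S, B2=E, B3=T, B3=F, B4=T, B4=F, B5=T, B5=F, B6=T (10 outcomes)
size 1 is not enough: best union over all size-1 subsets is 5/10
size 2 is not enough: best union over all size-2 subsets is 9/10
at size 3, {1, 2, 7} reaches all 10 outcomes; every lexicographically earlier size-3 subset fails

Answer: 1, 2, 7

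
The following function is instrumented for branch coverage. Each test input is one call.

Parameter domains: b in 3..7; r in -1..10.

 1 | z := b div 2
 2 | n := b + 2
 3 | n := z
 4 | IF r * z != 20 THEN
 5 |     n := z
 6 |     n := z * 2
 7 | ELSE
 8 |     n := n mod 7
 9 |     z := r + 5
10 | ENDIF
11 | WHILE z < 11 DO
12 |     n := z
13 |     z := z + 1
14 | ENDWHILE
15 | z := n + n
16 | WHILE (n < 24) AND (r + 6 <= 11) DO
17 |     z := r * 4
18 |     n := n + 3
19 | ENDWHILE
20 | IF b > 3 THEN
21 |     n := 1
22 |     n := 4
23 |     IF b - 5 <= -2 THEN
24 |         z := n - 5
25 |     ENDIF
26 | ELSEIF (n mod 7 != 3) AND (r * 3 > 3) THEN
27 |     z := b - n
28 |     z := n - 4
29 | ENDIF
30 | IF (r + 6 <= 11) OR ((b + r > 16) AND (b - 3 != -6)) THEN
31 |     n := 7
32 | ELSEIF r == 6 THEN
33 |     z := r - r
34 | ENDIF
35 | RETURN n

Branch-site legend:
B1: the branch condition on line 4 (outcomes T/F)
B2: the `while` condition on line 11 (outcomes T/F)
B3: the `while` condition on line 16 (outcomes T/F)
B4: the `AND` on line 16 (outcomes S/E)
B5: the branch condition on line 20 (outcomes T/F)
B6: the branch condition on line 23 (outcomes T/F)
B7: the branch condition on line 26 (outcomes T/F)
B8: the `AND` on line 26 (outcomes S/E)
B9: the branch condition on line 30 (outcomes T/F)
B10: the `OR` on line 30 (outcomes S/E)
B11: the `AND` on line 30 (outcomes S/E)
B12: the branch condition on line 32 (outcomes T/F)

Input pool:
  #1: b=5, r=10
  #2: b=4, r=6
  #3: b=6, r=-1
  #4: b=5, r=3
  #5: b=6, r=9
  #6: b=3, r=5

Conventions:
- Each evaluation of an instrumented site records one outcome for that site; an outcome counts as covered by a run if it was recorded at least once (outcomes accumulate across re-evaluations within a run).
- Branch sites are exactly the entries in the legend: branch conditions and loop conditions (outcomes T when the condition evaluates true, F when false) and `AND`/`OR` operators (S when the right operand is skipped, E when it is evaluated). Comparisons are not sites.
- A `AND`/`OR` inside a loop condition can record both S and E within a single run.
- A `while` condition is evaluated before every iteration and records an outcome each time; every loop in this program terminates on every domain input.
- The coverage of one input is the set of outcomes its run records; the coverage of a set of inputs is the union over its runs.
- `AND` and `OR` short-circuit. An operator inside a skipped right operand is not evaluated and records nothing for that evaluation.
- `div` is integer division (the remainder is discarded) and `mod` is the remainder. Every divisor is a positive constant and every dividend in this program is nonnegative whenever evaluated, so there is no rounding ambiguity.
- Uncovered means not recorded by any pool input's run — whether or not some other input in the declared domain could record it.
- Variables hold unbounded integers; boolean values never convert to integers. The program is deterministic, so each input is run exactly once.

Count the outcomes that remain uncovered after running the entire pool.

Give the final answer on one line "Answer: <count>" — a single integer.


input #1, b=5, r=10: events B1->F, B2->F, B4->E, B3->F, B5->T, B6->F, B10->E, B11->S, B9->F, B12->F; outcomes B1=F, B2=F, B3=F, B4=E, B5=T, B6=F, B9=F, B10=E, B11=S, B12=F
input #2, b=4, r=6: events B1->T, B2->T, B2->T, B2->T, B2->T, B2->T, B2->T, B2->T, B2->T, B2->T, B2->F, B4->E, B3->F, B5->T, ...; outcomes B1=T, B2=T, B2=F, B3=F, B4=E, B5=T, B6=F, B9=F, B10=E, B11=S, B12=T
input #3, b=6, r=-1: events B1->T, B2->T, B2->T, B2->T, B2->T, B2->T, B2->T, B2->T, B2->T, B2->F, B4->E, B3->T, B4->E, B3->T, ...; outcomes B1=T, B2=T, B2=F, B3=T, B3=F, B4=S, B4=E, B5=T, B6=F, B9=T, B10=S
input #4, b=5, r=3: events B1->T, B2->T, B2->T, B2->T, B2->T, B2->T, B2->T, B2->T, B2->T, B2->T, B2->F, B4->E, B3->T, B4->E, ...; outcomes B1=T, B2=T, B2=F, B3=T, B3=F, B4=S, B4=E, B5=T, B6=F, B9=T, B10=S
input #5, b=6, r=9: events B1->T, B2->T, B2->T, B2->T, B2->T, B2->T, B2->T, B2->T, B2->T, B2->F, B4->E, B3->F, B5->T, B6->F, ...; outcomes B1=T, B2=T, B2=F, B3=F, B4=E, B5=T, B6=F, B9=F, B10=E, B11=S, B12=F
input #6, b=3, r=5: events B1->T, B2->T, B2->T, B2->T, B2->T, B2->T, B2->T, B2->T, B2->T, B2->T, B2->T, B2->F, B4->E, B3->T, ...; outcomes B1=T, B2=T, B2=F, B3=T, B3=F, B4=S, B4=E, B5=F, B7=T, B8=E, B9=T, B10=S
union over the pool: B1=T, B1=F, B2=T, B2=F, B3=T, B3=F, B4=S, B4=E, B5=T, B5=F, B6=F, B7=T, B8=E, B9=T, B9=F, B10=S, B10=E, B11=S, B12=T, B12=F
uncovered (4 of 24): B6=T, B7=F, B8=S, B11=E
Answer: 4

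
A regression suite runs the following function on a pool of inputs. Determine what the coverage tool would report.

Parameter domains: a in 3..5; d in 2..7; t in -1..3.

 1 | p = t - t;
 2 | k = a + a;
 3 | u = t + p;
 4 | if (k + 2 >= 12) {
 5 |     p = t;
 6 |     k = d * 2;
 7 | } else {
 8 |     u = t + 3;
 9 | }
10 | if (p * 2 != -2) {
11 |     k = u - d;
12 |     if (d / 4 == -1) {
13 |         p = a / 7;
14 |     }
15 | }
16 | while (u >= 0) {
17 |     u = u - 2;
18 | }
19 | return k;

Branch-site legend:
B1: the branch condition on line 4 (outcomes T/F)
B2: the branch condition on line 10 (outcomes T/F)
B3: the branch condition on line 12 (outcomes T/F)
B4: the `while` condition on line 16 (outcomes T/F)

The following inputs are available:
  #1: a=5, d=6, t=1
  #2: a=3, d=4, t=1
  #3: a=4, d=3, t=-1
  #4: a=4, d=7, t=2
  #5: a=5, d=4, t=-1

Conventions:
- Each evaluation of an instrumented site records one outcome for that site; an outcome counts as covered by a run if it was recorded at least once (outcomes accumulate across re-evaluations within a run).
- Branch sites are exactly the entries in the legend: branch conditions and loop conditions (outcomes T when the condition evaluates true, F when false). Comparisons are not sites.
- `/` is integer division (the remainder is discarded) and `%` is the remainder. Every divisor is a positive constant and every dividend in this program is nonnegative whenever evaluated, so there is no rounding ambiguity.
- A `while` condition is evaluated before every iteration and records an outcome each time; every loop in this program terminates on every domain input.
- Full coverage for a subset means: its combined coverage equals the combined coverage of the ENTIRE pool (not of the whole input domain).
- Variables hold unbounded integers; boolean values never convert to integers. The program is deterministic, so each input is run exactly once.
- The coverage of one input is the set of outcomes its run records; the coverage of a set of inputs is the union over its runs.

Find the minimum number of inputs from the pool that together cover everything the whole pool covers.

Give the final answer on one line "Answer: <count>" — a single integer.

run #1 (a=5, d=6, t=1) runs B1->T, B2->T, B3->F, B4->T, B4->F; records B1=T, B2=T, B3=F, B4=T, B4=F
run #2 (a=3, d=4, t=1) runs B1->F, B2->T, B3->F, B4->T, B4->T, B4->T, B4->F; records B1=F, B2=T, B3=F, B4=T, B4=F
run #3 (a=4, d=3, t=-1) runs B1->F, B2->T, B3->F, B4->T, B4->T, B4->F; records B1=F, B2=T, B3=F, B4=T, B4=F
run #4 (a=4, d=7, t=2) runs B1->F, B2->T, B3->F, B4->T, B4->T, B4->T, B4->F; records B1=F, B2=T, B3=F, B4=T, B4=F
run #5 (a=5, d=4, t=-1) runs B1->T, B2->F, B4->F; records B1=T, B2=F, B4=F
union over all inputs: B1=T, B1=F, B2=T, B2=F, B3=F, B4=T, B4=F (7 outcomes)
checked all size-1 subsets: none covers 7 outcomes (max 5/7)
size 2: inputs {2, 5} cover all 7 outcomes, and no lexicographically smaller subset of this size does

Answer: 2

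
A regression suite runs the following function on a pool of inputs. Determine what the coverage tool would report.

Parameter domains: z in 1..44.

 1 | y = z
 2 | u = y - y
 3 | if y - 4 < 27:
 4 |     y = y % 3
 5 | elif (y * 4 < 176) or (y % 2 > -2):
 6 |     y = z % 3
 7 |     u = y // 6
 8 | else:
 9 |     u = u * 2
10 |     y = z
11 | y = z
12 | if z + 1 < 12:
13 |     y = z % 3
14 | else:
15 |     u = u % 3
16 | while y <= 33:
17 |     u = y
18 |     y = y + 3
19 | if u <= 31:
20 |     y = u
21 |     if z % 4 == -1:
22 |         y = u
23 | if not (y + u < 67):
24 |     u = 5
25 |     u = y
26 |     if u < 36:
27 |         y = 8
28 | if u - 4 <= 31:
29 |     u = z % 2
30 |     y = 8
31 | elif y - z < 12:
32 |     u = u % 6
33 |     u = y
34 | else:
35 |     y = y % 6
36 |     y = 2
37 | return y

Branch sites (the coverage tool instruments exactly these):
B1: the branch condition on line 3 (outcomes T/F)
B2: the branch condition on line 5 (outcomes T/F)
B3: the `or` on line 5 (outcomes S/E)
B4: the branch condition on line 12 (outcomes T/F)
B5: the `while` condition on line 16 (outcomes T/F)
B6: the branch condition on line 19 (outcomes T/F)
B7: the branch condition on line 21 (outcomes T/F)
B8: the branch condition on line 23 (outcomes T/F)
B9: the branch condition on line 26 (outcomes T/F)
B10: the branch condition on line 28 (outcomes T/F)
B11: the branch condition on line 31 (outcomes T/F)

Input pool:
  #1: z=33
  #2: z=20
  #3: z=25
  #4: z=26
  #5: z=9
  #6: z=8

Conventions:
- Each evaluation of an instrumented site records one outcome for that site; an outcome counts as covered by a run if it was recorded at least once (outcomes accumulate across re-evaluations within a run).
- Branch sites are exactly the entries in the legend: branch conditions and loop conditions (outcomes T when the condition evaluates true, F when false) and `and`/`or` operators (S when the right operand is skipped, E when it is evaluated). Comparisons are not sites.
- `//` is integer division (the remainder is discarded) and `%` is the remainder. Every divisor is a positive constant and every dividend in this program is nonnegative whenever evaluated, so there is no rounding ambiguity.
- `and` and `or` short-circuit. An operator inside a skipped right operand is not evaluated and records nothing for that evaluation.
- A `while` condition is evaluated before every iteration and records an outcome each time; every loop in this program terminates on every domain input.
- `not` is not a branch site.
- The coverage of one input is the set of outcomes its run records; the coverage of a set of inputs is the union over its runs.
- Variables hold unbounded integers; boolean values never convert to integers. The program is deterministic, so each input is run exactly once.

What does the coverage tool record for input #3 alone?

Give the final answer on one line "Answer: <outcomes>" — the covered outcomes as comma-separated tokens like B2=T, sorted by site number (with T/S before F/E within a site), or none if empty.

Event log for input #3 (z=25):
  B1->T, B4->F, B5->T, B5->T, B5->T, B5->F, B6->T, B7->F, B8->F, B10->T
deduplicating events, the covered set is: B1=T, B4=F, B5=T, B5=F, B6=T, B7=F, B8=F, B10=T

Answer: B1=T, B4=F, B5=T, B5=F, B6=T, B7=F, B8=F, B10=T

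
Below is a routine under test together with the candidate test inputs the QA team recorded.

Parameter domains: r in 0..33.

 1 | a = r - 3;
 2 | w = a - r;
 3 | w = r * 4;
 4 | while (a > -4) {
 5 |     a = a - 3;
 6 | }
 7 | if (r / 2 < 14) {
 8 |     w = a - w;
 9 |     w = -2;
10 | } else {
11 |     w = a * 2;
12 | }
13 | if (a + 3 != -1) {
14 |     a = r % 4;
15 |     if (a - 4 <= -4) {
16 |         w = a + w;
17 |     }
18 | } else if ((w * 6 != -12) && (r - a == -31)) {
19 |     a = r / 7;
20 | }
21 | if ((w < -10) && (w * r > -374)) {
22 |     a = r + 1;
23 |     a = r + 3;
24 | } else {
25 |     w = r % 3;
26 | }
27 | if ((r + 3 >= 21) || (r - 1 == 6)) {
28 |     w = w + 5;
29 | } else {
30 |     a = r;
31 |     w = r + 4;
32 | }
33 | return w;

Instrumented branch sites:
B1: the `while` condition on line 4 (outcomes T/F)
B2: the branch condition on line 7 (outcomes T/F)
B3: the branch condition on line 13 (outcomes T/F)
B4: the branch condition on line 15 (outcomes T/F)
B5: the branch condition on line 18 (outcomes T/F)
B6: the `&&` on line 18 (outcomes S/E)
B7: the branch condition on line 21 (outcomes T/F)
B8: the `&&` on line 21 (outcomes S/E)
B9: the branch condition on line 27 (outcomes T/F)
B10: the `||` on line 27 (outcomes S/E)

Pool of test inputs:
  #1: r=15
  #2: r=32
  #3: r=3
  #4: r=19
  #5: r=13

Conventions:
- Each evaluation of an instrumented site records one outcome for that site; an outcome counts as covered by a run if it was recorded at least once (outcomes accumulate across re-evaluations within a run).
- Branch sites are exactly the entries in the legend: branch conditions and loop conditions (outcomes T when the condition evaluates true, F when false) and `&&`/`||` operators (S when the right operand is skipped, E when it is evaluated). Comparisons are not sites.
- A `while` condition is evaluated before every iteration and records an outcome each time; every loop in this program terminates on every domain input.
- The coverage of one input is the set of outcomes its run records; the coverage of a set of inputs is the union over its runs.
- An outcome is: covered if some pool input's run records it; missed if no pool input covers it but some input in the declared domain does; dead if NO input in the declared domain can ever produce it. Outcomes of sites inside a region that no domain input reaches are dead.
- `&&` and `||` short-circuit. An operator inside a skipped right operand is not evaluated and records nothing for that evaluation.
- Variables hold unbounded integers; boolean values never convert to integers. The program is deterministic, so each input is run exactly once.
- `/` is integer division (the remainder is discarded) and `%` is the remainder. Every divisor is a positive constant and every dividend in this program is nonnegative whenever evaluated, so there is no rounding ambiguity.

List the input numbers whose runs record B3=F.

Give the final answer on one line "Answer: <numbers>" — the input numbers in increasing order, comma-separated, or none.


input #1 (r=15): never hits B3=F
input #2 (r=32): hits B3=F
input #3 (r=3): never hits B3=F
input #4 (r=19): never hits B3=F
input #5 (r=13): never hits B3=F
Answer: 2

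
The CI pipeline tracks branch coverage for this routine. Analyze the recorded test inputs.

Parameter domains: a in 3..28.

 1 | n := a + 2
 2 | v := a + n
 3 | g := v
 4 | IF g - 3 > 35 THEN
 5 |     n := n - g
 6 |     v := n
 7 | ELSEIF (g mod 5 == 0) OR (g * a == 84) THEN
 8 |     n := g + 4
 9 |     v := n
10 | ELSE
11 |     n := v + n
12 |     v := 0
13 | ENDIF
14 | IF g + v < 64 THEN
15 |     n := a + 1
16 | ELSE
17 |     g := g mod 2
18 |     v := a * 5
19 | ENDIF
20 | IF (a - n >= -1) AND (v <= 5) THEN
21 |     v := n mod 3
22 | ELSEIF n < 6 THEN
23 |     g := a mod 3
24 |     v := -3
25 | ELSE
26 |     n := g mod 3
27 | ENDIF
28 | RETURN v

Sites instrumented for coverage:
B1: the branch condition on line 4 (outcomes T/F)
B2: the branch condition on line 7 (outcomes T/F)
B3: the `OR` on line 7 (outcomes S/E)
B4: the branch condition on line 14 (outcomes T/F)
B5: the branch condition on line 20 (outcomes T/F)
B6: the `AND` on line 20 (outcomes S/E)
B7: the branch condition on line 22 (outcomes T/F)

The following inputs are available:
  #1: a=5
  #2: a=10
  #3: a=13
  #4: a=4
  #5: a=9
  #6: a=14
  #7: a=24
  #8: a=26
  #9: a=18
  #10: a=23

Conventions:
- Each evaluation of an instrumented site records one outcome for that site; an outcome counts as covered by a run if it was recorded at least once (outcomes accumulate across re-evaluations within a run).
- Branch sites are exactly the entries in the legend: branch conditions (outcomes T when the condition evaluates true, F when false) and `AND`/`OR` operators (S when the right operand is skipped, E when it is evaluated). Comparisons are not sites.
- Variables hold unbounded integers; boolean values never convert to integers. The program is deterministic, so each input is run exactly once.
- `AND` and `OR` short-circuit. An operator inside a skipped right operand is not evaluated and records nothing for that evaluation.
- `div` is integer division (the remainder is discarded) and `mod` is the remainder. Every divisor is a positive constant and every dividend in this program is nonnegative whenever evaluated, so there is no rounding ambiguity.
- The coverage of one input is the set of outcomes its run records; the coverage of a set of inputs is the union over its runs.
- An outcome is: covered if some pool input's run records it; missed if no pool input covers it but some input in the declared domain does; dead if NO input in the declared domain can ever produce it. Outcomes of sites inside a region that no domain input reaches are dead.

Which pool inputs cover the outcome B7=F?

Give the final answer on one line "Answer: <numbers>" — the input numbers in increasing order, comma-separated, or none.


input #1 (a=5): misses B7=F
input #2 (a=10): misses B7=F
input #3 (a=13): misses B7=F
input #4 (a=4): misses B7=F
input #5 (a=9): covers B7=F
input #6 (a=14): covers B7=F
input #7 (a=24): misses B7=F
input #8 (a=26): misses B7=F
input #9 (a=18): misses B7=F
input #10 (a=23): misses B7=F
Answer: 5, 6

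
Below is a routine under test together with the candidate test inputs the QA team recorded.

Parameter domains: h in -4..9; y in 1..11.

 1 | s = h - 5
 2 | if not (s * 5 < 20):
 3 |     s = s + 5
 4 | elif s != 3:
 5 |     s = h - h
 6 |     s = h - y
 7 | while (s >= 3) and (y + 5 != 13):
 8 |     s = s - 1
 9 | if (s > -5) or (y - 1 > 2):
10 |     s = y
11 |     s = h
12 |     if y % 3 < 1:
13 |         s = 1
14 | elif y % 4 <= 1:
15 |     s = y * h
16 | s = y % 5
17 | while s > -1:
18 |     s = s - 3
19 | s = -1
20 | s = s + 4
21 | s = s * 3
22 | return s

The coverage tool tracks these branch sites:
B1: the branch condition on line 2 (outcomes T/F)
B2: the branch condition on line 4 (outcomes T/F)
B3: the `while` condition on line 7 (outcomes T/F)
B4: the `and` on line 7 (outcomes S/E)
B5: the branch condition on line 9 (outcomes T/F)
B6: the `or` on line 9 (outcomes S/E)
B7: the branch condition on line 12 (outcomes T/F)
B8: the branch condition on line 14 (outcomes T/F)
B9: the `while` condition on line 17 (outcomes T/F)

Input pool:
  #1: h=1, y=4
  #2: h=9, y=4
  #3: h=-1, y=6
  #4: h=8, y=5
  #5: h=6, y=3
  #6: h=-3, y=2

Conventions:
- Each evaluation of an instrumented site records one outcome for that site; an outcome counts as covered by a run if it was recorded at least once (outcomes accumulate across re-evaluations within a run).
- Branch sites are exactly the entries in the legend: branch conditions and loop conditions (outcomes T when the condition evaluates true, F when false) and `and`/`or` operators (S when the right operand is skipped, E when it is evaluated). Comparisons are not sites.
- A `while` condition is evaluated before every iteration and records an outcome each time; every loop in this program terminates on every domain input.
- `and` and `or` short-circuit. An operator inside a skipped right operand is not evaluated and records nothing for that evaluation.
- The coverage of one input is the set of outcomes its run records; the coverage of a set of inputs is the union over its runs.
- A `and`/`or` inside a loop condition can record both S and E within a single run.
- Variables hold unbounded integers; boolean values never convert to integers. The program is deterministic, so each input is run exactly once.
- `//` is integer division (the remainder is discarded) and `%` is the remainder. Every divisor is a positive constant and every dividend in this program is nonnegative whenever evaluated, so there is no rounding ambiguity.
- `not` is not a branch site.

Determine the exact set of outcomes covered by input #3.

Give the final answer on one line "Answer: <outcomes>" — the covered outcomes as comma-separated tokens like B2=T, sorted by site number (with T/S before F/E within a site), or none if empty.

Running input #3 (h=-1, y=6), event by event:
  B1->F, B2->T, B4->S, B3->F, B6->E, B5->T, B7->T, B9->T, B9->F
deduplicating events, the covered set is: B1=F, B2=T, B3=F, B4=S, B5=T, B6=E, B7=T, B9=T, B9=F

Answer: B1=F, B2=T, B3=F, B4=S, B5=T, B6=E, B7=T, B9=T, B9=F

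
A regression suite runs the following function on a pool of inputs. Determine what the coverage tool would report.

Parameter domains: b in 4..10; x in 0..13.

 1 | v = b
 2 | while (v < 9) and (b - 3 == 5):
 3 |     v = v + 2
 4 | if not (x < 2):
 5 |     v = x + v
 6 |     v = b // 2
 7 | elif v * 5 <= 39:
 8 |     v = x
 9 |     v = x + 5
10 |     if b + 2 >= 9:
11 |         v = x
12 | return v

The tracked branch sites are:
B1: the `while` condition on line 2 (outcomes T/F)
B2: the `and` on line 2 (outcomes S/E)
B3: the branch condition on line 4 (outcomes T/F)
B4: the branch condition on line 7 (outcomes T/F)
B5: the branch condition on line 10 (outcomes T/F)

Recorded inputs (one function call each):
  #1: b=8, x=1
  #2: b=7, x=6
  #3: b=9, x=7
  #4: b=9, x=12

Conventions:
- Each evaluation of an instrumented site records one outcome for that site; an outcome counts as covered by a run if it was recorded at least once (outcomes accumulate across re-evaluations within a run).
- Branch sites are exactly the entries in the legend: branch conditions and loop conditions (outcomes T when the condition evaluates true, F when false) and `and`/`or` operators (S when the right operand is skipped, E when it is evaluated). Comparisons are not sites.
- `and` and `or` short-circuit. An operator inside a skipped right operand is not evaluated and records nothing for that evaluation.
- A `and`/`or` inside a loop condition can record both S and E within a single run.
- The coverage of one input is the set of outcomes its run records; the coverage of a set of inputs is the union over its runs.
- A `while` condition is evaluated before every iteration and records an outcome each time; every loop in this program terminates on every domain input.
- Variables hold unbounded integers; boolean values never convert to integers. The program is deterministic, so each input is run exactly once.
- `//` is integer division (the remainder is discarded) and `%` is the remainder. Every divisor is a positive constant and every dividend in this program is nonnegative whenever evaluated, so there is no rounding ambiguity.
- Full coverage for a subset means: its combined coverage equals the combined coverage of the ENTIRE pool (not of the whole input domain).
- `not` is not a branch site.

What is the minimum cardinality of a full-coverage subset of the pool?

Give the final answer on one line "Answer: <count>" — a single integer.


run #1 (b=8, x=1) runs B2->E, B1->T, B2->S, B1->F, B3->F, B4->F; records B1=T, B1=F, B2=S, B2=E, B3=F, B4=F
run #2 (b=7, x=6) runs B2->E, B1->F, B3->T; records B1=F, B2=E, B3=T
run #3 (b=9, x=7) runs B2->S, B1->F, B3->T; records B1=F, B2=S, B3=T
run #4 (b=9, x=12) runs B2->S, B1->F, B3->T; records B1=F, B2=S, B3=T
together the pool reaches 7 outcomes: B1=T, B1=F, B2=S, B2=E, B3=T, B3=F, B4=F
no size-1 subset reaches all 7 outcomes (best union: 6/7)
size 2: inputs {1, 2} cover all 7 outcomes, and no lexicographically smaller subset of this size does
Answer: 2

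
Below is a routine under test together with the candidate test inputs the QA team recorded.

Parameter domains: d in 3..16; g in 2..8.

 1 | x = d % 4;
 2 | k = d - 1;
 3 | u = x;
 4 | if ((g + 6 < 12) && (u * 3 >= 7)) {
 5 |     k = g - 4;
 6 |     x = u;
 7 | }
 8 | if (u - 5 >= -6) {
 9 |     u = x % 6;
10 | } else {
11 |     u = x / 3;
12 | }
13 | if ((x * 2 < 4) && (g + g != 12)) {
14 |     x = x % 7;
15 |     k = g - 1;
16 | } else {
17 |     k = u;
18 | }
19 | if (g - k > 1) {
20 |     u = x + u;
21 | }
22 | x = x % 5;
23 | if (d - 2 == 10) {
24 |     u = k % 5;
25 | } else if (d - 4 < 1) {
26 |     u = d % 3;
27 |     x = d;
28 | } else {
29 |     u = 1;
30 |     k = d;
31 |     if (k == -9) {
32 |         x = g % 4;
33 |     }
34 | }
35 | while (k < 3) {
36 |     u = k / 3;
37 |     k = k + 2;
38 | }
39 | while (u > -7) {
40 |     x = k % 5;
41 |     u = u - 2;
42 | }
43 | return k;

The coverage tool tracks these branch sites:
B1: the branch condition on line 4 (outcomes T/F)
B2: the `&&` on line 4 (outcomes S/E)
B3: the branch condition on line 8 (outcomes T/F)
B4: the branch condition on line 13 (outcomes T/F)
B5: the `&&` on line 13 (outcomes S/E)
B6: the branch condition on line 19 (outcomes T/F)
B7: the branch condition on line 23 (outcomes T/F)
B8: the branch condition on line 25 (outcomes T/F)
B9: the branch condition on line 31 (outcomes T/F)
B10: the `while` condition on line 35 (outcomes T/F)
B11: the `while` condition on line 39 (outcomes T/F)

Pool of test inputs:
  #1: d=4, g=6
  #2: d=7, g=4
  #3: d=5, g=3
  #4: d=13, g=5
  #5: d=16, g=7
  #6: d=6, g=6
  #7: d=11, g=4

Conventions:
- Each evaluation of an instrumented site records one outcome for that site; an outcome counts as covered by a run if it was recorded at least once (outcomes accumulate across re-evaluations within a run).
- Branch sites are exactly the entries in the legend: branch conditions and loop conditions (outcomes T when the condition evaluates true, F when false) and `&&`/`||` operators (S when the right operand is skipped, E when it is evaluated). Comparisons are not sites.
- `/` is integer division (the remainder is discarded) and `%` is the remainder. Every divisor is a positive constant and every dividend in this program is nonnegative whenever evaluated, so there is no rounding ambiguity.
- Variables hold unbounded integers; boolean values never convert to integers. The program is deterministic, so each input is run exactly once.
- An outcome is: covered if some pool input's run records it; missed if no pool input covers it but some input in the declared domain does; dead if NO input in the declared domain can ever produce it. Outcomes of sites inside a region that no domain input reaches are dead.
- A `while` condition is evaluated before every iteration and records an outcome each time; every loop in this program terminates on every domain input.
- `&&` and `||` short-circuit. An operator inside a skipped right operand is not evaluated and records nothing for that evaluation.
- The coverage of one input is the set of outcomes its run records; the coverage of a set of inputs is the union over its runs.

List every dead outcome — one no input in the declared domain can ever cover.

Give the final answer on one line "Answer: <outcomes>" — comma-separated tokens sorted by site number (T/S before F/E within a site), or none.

exhaustive pass over the 98-input domain:
  B3=F: unreachable across the whole domain -> dead
  B9=T: unreachable across the whole domain -> dead
  reachable outcomes have witnesses, e.g. B1=T (e.g. d=3, g=2), B1=F (e.g. d=3, g=6), B2=S (e.g. d=3, g=6), B2=E (e.g. d=3, g=2)

Answer: B3=F, B9=T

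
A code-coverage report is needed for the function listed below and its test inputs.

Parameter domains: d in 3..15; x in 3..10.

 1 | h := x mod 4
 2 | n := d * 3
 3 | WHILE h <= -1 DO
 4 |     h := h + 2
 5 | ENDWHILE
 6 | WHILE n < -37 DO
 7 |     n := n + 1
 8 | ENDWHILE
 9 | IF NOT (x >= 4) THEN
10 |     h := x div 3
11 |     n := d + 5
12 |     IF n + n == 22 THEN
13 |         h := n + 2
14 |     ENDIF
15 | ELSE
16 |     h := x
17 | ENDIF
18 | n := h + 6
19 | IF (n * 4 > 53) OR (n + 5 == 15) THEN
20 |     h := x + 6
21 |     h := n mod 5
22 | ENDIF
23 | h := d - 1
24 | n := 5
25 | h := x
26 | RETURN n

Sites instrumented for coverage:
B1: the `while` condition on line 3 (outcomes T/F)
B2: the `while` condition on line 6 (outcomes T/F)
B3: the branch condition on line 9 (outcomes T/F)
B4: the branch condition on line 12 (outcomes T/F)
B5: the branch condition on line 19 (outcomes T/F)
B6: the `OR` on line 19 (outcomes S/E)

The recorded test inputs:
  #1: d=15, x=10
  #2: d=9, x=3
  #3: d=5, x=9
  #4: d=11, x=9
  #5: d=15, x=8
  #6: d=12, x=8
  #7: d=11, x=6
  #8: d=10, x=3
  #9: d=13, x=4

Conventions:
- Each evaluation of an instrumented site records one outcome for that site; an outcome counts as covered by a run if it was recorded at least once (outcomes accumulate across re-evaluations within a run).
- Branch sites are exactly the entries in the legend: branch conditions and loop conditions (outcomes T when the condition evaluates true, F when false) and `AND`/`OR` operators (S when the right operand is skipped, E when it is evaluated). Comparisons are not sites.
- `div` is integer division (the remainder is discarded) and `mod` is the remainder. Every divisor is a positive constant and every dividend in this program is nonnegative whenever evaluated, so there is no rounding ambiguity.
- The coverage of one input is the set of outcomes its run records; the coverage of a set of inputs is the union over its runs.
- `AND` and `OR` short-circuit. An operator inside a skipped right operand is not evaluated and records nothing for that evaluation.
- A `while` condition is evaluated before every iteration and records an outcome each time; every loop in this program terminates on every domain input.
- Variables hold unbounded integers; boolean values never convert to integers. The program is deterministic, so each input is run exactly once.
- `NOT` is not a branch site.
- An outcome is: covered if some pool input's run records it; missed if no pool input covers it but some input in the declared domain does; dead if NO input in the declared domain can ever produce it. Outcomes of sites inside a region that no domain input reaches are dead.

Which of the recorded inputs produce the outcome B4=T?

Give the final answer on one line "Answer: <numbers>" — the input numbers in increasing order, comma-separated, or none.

input #1 (d=15, x=10): misses B4=T
input #2 (d=9, x=3): misses B4=T
input #3 (d=5, x=9): misses B4=T
input #4 (d=11, x=9): misses B4=T
input #5 (d=15, x=8): misses B4=T
input #6 (d=12, x=8): misses B4=T
input #7 (d=11, x=6): misses B4=T
input #8 (d=10, x=3): misses B4=T
input #9 (d=13, x=4): misses B4=T

Answer: none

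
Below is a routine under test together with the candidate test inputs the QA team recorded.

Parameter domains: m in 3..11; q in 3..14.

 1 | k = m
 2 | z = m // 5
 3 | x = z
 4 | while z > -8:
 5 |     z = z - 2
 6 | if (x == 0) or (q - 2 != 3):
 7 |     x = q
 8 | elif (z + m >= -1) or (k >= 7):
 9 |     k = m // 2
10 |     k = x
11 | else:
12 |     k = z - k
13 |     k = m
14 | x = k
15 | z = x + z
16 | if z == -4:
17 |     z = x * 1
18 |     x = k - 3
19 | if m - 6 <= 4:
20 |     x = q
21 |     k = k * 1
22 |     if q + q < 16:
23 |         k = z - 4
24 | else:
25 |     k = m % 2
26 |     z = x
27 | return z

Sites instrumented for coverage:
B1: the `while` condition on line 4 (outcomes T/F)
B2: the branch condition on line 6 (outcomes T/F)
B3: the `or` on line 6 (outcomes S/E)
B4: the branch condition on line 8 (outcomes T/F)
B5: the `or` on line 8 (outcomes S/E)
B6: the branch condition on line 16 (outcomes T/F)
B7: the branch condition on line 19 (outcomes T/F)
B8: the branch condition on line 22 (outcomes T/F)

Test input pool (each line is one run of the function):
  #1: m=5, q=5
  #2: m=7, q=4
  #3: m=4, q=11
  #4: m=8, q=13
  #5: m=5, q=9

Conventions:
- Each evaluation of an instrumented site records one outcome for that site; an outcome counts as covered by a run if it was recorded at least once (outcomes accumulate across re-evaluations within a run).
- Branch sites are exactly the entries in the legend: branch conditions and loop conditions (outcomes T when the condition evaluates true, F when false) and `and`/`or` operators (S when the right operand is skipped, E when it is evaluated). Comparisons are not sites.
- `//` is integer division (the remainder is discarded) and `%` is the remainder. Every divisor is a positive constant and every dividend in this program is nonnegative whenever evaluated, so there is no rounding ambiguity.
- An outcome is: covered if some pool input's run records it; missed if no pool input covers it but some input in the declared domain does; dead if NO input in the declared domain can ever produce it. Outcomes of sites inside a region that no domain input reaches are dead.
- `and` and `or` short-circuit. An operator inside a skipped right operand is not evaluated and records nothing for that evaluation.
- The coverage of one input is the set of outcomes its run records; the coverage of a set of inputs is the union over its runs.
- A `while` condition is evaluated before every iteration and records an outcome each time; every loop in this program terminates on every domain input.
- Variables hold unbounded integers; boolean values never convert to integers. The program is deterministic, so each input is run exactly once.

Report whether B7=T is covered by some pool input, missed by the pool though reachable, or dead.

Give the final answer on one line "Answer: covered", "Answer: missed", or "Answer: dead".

B7=T is recorded by pool input(s) 1, 2, 3, 4, 5 -> covered

Answer: covered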